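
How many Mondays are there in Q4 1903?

13

1903-10-01 is a Thursday.
From 1903-10-01 to 1903-12-31 is 92 days inclusive.
92 = 7 × 13 + 1, so there are 13 full weeks plus 1 extra day.
Each full week contributes one Monday: 13 so far.
The 1 extra day is Thursday — none qualify.
Total: 13 + 0 = 13.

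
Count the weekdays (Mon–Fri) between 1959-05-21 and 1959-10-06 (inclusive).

1959-05-21 is a Thursday.
From 1959-05-21 to 1959-10-06 is 139 days inclusive.
139 = 7 × 19 + 6, so there are 19 full weeks plus 6 extra days.
Each full week contributes 5 weekdays (Mon–Fri): 19 × 5 = 95.
The 6 extra days are Thu, Fri, Sat, Sun, Mon, Tue — 4 of them qualify.
Total: 95 + 4 = 99.

99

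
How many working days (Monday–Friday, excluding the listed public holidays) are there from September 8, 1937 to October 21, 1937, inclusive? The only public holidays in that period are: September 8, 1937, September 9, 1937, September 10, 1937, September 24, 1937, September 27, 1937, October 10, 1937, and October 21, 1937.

September 8, 1937 is a Wednesday.
From September 8, 1937 to October 21, 1937 is 44 days inclusive.
44 = 7 × 6 + 2, so there are 6 full weeks plus 2 extra days.
Each full week contributes 5 weekdays (Mon–Fri): 6 × 5 = 30.
The 2 extra days are Wed, Thu — 2 of them qualify.
Total: 30 + 2 = 32.
Holidays: September 8, 1937 (Wed); September 9, 1937 (Thu); September 10, 1937 (Fri); September 24, 1937 (Fri); September 27, 1937 (Mon); October 10, 1937 (Sun); October 21, 1937 (Thu).
6 of the 7 holidays fall on weekdays; the rest are weekends and were already excluded.
Business days: 32 − 6 = 26.

26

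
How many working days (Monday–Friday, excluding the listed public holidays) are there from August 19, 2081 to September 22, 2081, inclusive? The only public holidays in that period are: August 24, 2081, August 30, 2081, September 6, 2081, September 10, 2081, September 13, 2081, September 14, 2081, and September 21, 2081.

August 19, 2081 is a Tuesday.
That's 35 days from start to end, counting both.
35 = 7 × 5, so the span is exactly 5 full weeks.
Each full week contributes 5 weekdays (Mon–Fri): 5 × 5 = 25.
Total: 25.
Holidays: August 24, 2081 (Sun); August 30, 2081 (Sat); September 6, 2081 (Sat); September 10, 2081 (Wed); September 13, 2081 (Sat); September 14, 2081 (Sun); September 21, 2081 (Sun).
1 of the 7 holidays fall on weekdays; the rest are weekends and were already excluded.
Business days: 25 − 1 = 24.

24 working days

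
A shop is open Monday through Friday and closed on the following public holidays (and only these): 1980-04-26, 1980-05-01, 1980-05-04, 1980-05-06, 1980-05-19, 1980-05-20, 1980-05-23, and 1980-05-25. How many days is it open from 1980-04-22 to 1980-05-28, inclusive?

22

1980-04-22 is a Tuesday.
That's 37 days from start to end, counting both.
37 = 7 × 5 + 2, so there are 5 full weeks plus 2 extra days.
Each full week contributes 5 weekdays (Mon–Fri): 5 × 5 = 25.
The 2 extra days are Tuesday, Wednesday — 2 of them qualify.
Total: 25 + 2 = 27.
Holidays: 1980-04-26 (Sat); 1980-05-01 (Thu); 1980-05-04 (Sun); 1980-05-06 (Tue); 1980-05-19 (Mon); 1980-05-20 (Tue); 1980-05-23 (Fri); 1980-05-25 (Sun).
5 of the 8 holidays fall on weekdays; the rest are weekends and were already excluded.
Business days: 27 − 5 = 22.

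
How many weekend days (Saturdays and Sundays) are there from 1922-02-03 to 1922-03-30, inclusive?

1922-02-03 is a Friday.
The range spans 56 days (inclusive of both endpoints).
56 = 7 × 8, so the span is exactly 8 full weeks.
Each full week contributes 2 weekend days (Sat, Sun): 8 × 2 = 16.

16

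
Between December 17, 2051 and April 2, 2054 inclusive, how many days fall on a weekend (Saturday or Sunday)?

December 17, 2051 is a Sunday.
The range spans 838 days (inclusive of both endpoints).
838 = 7 × 119 + 5, so there are 119 full weeks plus 5 extra days.
Each full week contributes 2 weekend days (Sat, Sun): 119 × 2 = 238.
The 5 extra days are Sunday, Monday, Tuesday, Wednesday, Thursday — 1 of them qualifies.
Total: 238 + 1 = 239.

239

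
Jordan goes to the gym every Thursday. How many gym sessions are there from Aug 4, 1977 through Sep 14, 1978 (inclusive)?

Aug 4, 1977 is a Thursday.
That's 407 days from start to end, counting both.
407 = 7 × 58 + 1, so there are 58 full weeks plus 1 extra day.
Each full week contributes one Thursday: 58 so far.
The 1 extra day is Thu — 1 of them qualifies.
Total: 58 + 1 = 59.

59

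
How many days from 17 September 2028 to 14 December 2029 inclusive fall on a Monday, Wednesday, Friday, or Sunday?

260

17 September 2028 is a Sunday.
From 17 September 2028 to 14 December 2029 is 454 days inclusive.
454 = 7 × 64 + 6, so there are 64 full weeks plus 6 extra days.
Each full week contributes 4 days from the set (Mon, Wed, Fri, Sun): 64 × 4 = 256.
The 6 extra days are Sun, Mon, Tue, Wed, Thu, Fri — 4 of them qualify.
Total: 256 + 4 = 260.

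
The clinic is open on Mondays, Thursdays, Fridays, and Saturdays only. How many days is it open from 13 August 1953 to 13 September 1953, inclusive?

13 August 1953 is a Thursday.
The range spans 32 days (inclusive of both endpoints).
32 = 7 × 4 + 4, so there are 4 full weeks plus 4 extra days.
Each full week contributes 4 days from the set (Mon, Thu, Fri, Sat): 4 × 4 = 16.
The 4 extra days are Thursday, Friday, Saturday, Sunday — 3 of them qualify.
Total: 16 + 3 = 19.

19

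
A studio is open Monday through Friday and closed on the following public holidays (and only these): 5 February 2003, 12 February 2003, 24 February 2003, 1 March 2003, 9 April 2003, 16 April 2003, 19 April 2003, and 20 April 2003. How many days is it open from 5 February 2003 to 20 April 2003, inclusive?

48

5 February 2003 is a Wednesday.
The range spans 75 days (inclusive of both endpoints).
75 = 7 × 10 + 5, so there are 10 full weeks plus 5 extra days.
Each full week contributes 5 weekdays (Mon–Fri): 10 × 5 = 50.
The 5 extra days are Wednesday, Thursday, Friday, Saturday, Sunday — 3 of them qualify.
Total: 50 + 3 = 53.
Holidays: 5 February 2003 (Wed); 12 February 2003 (Wed); 24 February 2003 (Mon); 1 March 2003 (Sat); 9 April 2003 (Wed); 16 April 2003 (Wed); 19 April 2003 (Sat); 20 April 2003 (Sun).
5 of the 8 holidays fall on weekdays; the rest are weekends and were already excluded.
Business days: 53 − 5 = 48.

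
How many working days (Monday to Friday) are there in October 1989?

22

1989-10-01 is a Sunday.
That's 31 days from start to end, counting both.
31 = 7 × 4 + 3, so there are 4 full weeks plus 3 extra days.
Each full week contributes 5 weekdays (Mon–Fri): 4 × 5 = 20.
The 3 extra days are Sun, Mon, Tue — 2 of them qualify.
Total: 20 + 2 = 22.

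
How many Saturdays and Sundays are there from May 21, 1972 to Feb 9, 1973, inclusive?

May 21, 1972 is a Sunday.
The range spans 265 days (inclusive of both endpoints).
265 = 7 × 37 + 6, so there are 37 full weeks plus 6 extra days.
Each full week contributes 2 weekend days (Sat, Sun): 37 × 2 = 74.
The 6 extra days are Sunday, Monday, Tuesday, Wednesday, Thursday, Friday — 1 of them qualifies.
Total: 74 + 1 = 75.

75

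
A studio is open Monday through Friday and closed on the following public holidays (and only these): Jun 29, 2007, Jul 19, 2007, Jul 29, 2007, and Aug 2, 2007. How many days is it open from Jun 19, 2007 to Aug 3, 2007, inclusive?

31

Jun 19, 2007 is a Tuesday.
From Jun 19, 2007 to Aug 3, 2007 is 46 days inclusive.
46 = 7 × 6 + 4, so there are 6 full weeks plus 4 extra days.
Each full week contributes 5 weekdays (Mon–Fri): 6 × 5 = 30.
The 4 extra days are Tuesday, Wednesday, Thursday, Friday — 4 of them qualify.
Total: 30 + 4 = 34.
Holidays: Jun 29, 2007 (Fri); Jul 19, 2007 (Thu); Jul 29, 2007 (Sun); Aug 2, 2007 (Thu).
3 of the 4 holidays fall on weekdays; the rest are weekends and were already excluded.
Business days: 34 − 3 = 31.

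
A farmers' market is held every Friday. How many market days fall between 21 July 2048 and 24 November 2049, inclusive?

21 July 2048 is a Tuesday.
The range spans 492 days (inclusive of both endpoints).
492 = 7 × 70 + 2, so there are 70 full weeks plus 2 extra days.
Each full week contributes one Friday: 70 so far.
The 2 extra days are Tuesday, Wednesday — none qualify.
Total: 70 + 0 = 70.

70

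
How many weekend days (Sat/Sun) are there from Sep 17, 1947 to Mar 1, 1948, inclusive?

Sep 17, 1947 is a Wednesday.
The range spans 167 days (inclusive of both endpoints).
167 = 7 × 23 + 6, so there are 23 full weeks plus 6 extra days.
Each full week contributes 2 weekend days (Sat, Sun): 23 × 2 = 46.
The 6 extra days are Wed, Thu, Fri, Sat, Sun, Mon — 2 of them qualify.
Total: 46 + 2 = 48.

48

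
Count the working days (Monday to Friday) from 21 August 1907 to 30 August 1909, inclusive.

21 August 1907 is a Wednesday.
That's 741 days from start to end, counting both.
741 = 7 × 105 + 6, so there are 105 full weeks plus 6 extra days.
Each full week contributes 5 weekdays (Mon–Fri): 105 × 5 = 525.
The 6 extra days are Wed, Thu, Fri, Sat, Sun, Mon — 4 of them qualify.
Total: 525 + 4 = 529.

529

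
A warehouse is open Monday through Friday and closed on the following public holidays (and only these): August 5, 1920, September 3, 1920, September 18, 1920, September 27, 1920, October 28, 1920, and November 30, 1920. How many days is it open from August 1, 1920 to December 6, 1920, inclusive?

August 1, 1920 is a Sunday.
From August 1, 1920 to December 6, 1920 is 128 days inclusive.
128 = 7 × 18 + 2, so there are 18 full weeks plus 2 extra days.
Each full week contributes 5 weekdays (Mon–Fri): 18 × 5 = 90.
The 2 extra days are Sunday, Monday — 1 of them qualifies.
Total: 90 + 1 = 91.
Holidays: August 5, 1920 (Thu); September 3, 1920 (Fri); September 18, 1920 (Sat); September 27, 1920 (Mon); October 28, 1920 (Thu); November 30, 1920 (Tue).
5 of the 6 holidays fall on weekdays; the rest are weekends and were already excluded.
Business days: 91 − 5 = 86.

86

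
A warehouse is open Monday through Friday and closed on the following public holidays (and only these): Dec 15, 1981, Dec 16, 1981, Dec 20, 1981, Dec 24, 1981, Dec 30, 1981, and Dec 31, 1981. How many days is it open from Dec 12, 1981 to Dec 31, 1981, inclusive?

Dec 12, 1981 is a Saturday.
From Dec 12, 1981 to Dec 31, 1981 is 20 days inclusive.
20 = 7 × 2 + 6, so there are 2 full weeks plus 6 extra days.
Each full week contributes 5 weekdays (Mon–Fri): 2 × 5 = 10.
The 6 extra days are Sat, Sun, Mon, Tue, Wed, Thu — 4 of them qualify.
Total: 10 + 4 = 14.
Holidays: Dec 15, 1981 (Tue); Dec 16, 1981 (Wed); Dec 20, 1981 (Sun); Dec 24, 1981 (Thu); Dec 30, 1981 (Wed); Dec 31, 1981 (Thu).
5 of the 6 holidays fall on weekdays; the rest are weekends and were already excluded.
Business days: 14 − 5 = 9.

9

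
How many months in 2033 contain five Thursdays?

4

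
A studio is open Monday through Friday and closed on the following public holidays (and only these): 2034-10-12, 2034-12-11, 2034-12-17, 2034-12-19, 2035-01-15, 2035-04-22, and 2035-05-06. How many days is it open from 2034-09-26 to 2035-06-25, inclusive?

191

2034-09-26 is a Tuesday.
That's 273 days from start to end, counting both.
273 = 7 × 39, so the span is exactly 39 full weeks.
Each full week contributes 5 weekdays (Mon–Fri): 39 × 5 = 195.
Holidays: 2034-10-12 (Thu); 2034-12-11 (Mon); 2034-12-17 (Sun); 2034-12-19 (Tue); 2035-01-15 (Mon); 2035-04-22 (Sun); 2035-05-06 (Sun).
4 of the 7 holidays fall on weekdays; the rest are weekends and were already excluded.
Business days: 195 − 4 = 191.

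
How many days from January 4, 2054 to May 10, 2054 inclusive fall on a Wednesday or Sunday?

37

January 4, 2054 is a Sunday.
The range spans 127 days (inclusive of both endpoints).
127 = 7 × 18 + 1, so there are 18 full weeks plus 1 extra day.
Each full week contributes 2 days from the set (Wed, Sun): 18 × 2 = 36.
The 1 extra day is Sun — 1 of them qualifies.
Total: 36 + 1 = 37.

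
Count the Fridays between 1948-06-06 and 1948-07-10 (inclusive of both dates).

5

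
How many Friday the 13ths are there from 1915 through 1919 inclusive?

7

Friday-the-13ths by year:
1915: Aug
1916: Oct
1917: Apr, Jul
1918: Sep, Dec
1919: Jun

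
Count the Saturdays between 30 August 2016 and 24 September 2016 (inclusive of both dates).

4 Saturdays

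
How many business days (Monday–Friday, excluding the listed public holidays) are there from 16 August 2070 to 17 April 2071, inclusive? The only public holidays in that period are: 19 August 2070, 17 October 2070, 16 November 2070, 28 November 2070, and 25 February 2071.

16 August 2070 is a Saturday.
That's 245 days from start to end, counting both.
245 = 7 × 35, so the span is exactly 35 full weeks.
Each full week contributes 5 weekdays (Mon–Fri): 35 × 5 = 175.
Holidays: 19 August 2070 (Tue); 17 October 2070 (Fri); 16 November 2070 (Sun); 28 November 2070 (Fri); 25 February 2071 (Wed).
4 of the 5 holidays fall on weekdays; the rest are weekends and were already excluded.
Business days: 175 − 4 = 171.

171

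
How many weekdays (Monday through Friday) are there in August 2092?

August 1, 2092 is a Friday.
From August 1, 2092 to August 31, 2092 is 31 days inclusive.
31 = 7 × 4 + 3, so there are 4 full weeks plus 3 extra days.
Each full week contributes 5 weekdays (Mon–Fri): 4 × 5 = 20.
The 3 extra days are Fri, Sat, Sun — 1 of them qualifies.
Total: 20 + 1 = 21.

21 weekdays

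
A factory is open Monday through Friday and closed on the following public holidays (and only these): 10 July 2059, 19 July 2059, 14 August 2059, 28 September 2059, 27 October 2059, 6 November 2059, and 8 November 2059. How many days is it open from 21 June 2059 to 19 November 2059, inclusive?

104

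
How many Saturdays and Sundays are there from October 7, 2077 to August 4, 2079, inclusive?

October 7, 2077 is a Thursday.
The range spans 667 days (inclusive of both endpoints).
667 = 7 × 95 + 2, so there are 95 full weeks plus 2 extra days.
Each full week contributes 2 weekend days (Sat, Sun): 95 × 2 = 190.
The 2 extra days are Thu, Fri — none qualify.
Total: 190 + 0 = 190.

190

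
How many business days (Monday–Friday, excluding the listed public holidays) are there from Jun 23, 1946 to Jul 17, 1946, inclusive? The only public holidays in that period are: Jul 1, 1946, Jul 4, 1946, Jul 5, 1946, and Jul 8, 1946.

14

Jun 23, 1946 is a Sunday.
The range spans 25 days (inclusive of both endpoints).
25 = 7 × 3 + 4, so there are 3 full weeks plus 4 extra days.
Each full week contributes 5 weekdays (Mon–Fri): 3 × 5 = 15.
The 4 extra days are Sun, Mon, Tue, Wed — 3 of them qualify.
Total: 15 + 3 = 18.
Holidays: Jul 1, 1946 (Mon); Jul 4, 1946 (Thu); Jul 5, 1946 (Fri); Jul 8, 1946 (Mon).
All 4 holidays fall on weekdays, so subtract 4.
Business days: 18 − 4 = 14.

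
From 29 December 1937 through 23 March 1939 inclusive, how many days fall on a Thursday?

65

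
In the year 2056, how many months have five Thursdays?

A month has five Thursdays exactly when Thursday falls within its first (length − 28) days.
Jan: 31 days, starts Sat → 5 of Sat, Sun, Mon
Feb: 29 days, starts Tue → 5 of Tue
Mar: 31 days, starts Wed → 5 of Wed, Thu, Fri ✓
Apr: 30 days, starts Sat → 5 of Sat, Sun
May: 31 days, starts Mon → 5 of Mon, Tue, Wed
Jun: 30 days, starts Thu → 5 of Thu, Fri ✓
Jul: 31 days, starts Sat → 5 of Sat, Sun, Mon
Aug: 31 days, starts Tue → 5 of Tue, Wed, Thu ✓
Sep: 30 days, starts Fri → 5 of Fri, Sat
Oct: 31 days, starts Sun → 5 of Sun, Mon, Tue
Nov: 30 days, starts Wed → 5 of Wed, Thu ✓
Dec: 31 days, starts Fri → 5 of Fri, Sat, Sun
Months with five Thursdays: Mar, Jun, Aug, Nov.

4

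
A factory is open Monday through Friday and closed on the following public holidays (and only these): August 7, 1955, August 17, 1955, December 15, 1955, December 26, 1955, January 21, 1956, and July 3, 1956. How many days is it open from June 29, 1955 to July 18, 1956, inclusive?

272

June 29, 1955 is a Wednesday.
The range spans 386 days (inclusive of both endpoints).
386 = 7 × 55 + 1, so there are 55 full weeks plus 1 extra day.
Each full week contributes 5 weekdays (Mon–Fri): 55 × 5 = 275.
The 1 extra day is Wed — 1 of them qualifies.
Total: 275 + 1 = 276.
Holidays: August 7, 1955 (Sun); August 17, 1955 (Wed); December 15, 1955 (Thu); December 26, 1955 (Mon); January 21, 1956 (Sat); July 3, 1956 (Tue).
4 of the 6 holidays fall on weekdays; the rest are weekends and were already excluded.
Business days: 276 − 4 = 272.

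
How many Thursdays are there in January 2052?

4

2052-01-01 is a Monday.
From 2052-01-01 to 2052-01-31 is 31 days inclusive.
31 = 7 × 4 + 3, so there are 4 full weeks plus 3 extra days.
Each full week contributes one Thursday: 4 so far.
The 3 extra days are Monday, Tuesday, Wednesday — none qualify.
Total: 4 + 0 = 4.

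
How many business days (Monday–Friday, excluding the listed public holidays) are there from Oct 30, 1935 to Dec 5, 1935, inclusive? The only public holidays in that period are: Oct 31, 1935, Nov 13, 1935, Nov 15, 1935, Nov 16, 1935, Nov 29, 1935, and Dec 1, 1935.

23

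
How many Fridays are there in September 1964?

4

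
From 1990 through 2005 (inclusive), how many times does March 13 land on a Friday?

Day of week of March 13 in each year:
1990: Tue, 1991: Wed, 1992: Fri ✓, 1993: Sat, 1994: Sun, 1995: Mon, 1996: Wed, 1997: Thu, 1998: Fri ✓, 1999: Sat, 2000: Mon, 2001: Tue, 2002: Wed, 2003: Thu, 2004: Sat, 2005: Sun
Fridays: 1992, 1998.

2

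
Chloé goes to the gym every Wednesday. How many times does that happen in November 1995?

5

November 1, 1995 is a Wednesday.
From November 1, 1995 to November 30, 1995 is 30 days inclusive.
30 = 7 × 4 + 2, so there are 4 full weeks plus 2 extra days.
Each full week contributes one Wednesday: 4 so far.
The 2 extra days are Wed, Thu — 1 of them qualifies.
Total: 4 + 1 = 5.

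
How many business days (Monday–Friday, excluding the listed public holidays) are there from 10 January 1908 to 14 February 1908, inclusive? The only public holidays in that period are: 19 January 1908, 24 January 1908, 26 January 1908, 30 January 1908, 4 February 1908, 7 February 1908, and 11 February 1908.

10 January 1908 is a Friday.
That's 36 days from start to end, counting both.
36 = 7 × 5 + 1, so there are 5 full weeks plus 1 extra day.
Each full week contributes 5 weekdays (Mon–Fri): 5 × 5 = 25.
The 1 extra day is Friday — 1 of them qualifies.
Total: 25 + 1 = 26.
Holidays: 19 January 1908 (Sun); 24 January 1908 (Fri); 26 January 1908 (Sun); 30 January 1908 (Thu); 4 February 1908 (Tue); 7 February 1908 (Fri); 11 February 1908 (Tue).
5 of the 7 holidays fall on weekdays; the rest are weekends and were already excluded.
Business days: 26 − 5 = 21.

21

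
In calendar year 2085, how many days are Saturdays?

52

1 January 2085 is a Monday.
From 1 January 2085 to 31 December 2085 is 365 days inclusive.
365 = 7 × 52 + 1, so there are 52 full weeks plus 1 extra day.
Each full week contributes one Saturday: 52 so far.
The 1 extra day is Mon — none qualify.
Total: 52 + 0 = 52.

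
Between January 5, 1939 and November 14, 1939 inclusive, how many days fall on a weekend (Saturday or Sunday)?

90

January 5, 1939 is a Thursday.
From January 5, 1939 to November 14, 1939 is 314 days inclusive.
314 = 7 × 44 + 6, so there are 44 full weeks plus 6 extra days.
Each full week contributes 2 weekend days (Sat, Sun): 44 × 2 = 88.
The 6 extra days are Thu, Fri, Sat, Sun, Mon, Tue — 2 of them qualify.
Total: 88 + 2 = 90.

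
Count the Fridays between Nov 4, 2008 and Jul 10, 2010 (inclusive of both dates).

88 Fridays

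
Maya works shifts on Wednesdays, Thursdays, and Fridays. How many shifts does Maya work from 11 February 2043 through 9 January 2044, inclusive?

144

11 February 2043 is a Wednesday.
The range spans 333 days (inclusive of both endpoints).
333 = 7 × 47 + 4, so there are 47 full weeks plus 4 extra days.
Each full week contributes 3 days from the set (Wed, Thu, Fri): 47 × 3 = 141.
The 4 extra days are Wed, Thu, Fri, Sat — 3 of them qualify.
Total: 141 + 3 = 144.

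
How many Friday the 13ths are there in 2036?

The 13th falls on a Friday when the month's 13th has weekday Fri.
Jan 13 is Sun; Feb 13 is Wed; Mar 13 is Thu; Apr 13 is Sun; May 13 is Tue; Jun 13 is Fri ✓; Jul 13 is Sun; Aug 13 is Wed; Sep 13 is Sat; Oct 13 is Mon; Nov 13 is Thu; Dec 13 is Sat.
Friday the 13ths: Jun.

1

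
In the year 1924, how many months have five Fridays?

4

A month has five Fridays exactly when Friday falls within its first (length − 28) days.
Jan: 31 days, starts Tue → 5 of Tue, Wed, Thu
Feb: 29 days, starts Fri → 5 of Fri ✓
Mar: 31 days, starts Sat → 5 of Sat, Sun, Mon
Apr: 30 days, starts Tue → 5 of Tue, Wed
May: 31 days, starts Thu → 5 of Thu, Fri, Sat ✓
Jun: 30 days, starts Sun → 5 of Sun, Mon
Jul: 31 days, starts Tue → 5 of Tue, Wed, Thu
Aug: 31 days, starts Fri → 5 of Fri, Sat, Sun ✓
Sep: 30 days, starts Mon → 5 of Mon, Tue
Oct: 31 days, starts Wed → 5 of Wed, Thu, Fri ✓
Nov: 30 days, starts Sat → 5 of Sat, Sun
Dec: 31 days, starts Mon → 5 of Mon, Tue, Wed
Months with five Fridays: Feb, May, Aug, Oct.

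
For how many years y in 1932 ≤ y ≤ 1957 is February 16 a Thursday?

Day of week of February 16 in each year:
1932: Tue, 1933: Thu ✓, 1934: Fri, 1935: Sat, 1936: Sun, 1937: Tue, 1938: Wed, 1939: Thu ✓, 1940: Fri, 1941: Sun, 1942: Mon, 1943: Tue, 1944: Wed, 1945: Fri, 1946: Sat, 1947: Sun, 1948: Mon, 1949: Wed, 1950: Thu ✓, 1951: Fri, 1952: Sat, 1953: Mon, 1954: Tue, 1955: Wed, 1956: Thu ✓, 1957: Sat
Thursdays: 1933, 1939, 1950, 1956.

4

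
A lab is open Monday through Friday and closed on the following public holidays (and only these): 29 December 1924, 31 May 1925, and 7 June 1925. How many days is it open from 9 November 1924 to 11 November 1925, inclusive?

262 business days

9 November 1924 is a Sunday.
That's 368 days from start to end, counting both.
368 = 7 × 52 + 4, so there are 52 full weeks plus 4 extra days.
Each full week contributes 5 weekdays (Mon–Fri): 52 × 5 = 260.
The 4 extra days are Sun, Mon, Tue, Wed — 3 of them qualify.
Total: 260 + 3 = 263.
Holidays: 29 December 1924 (Mon); 31 May 1925 (Sun); 7 June 1925 (Sun).
1 of the 3 holidays fall on weekdays; the rest are weekends and were already excluded.
Business days: 263 − 1 = 262.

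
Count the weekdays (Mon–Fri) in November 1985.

1 November 1985 is a Friday.
That's 30 days from start to end, counting both.
30 = 7 × 4 + 2, so there are 4 full weeks plus 2 extra days.
Each full week contributes 5 weekdays (Mon–Fri): 4 × 5 = 20.
The 2 extra days are Friday, Saturday — 1 of them qualifies.
Total: 20 + 1 = 21.

21 weekdays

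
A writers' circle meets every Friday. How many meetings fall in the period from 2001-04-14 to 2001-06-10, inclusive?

8 Fridays

2001-04-14 is a Saturday.
From 2001-04-14 to 2001-06-10 is 58 days inclusive.
58 = 7 × 8 + 2, so there are 8 full weeks plus 2 extra days.
Each full week contributes one Friday: 8 so far.
The 2 extra days are Saturday, Sunday — none qualify.
Total: 8 + 0 = 8.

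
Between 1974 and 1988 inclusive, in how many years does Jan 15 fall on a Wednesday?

2

Day of week of January 15 in each year:
1974: Tue, 1975: Wed ✓, 1976: Thu, 1977: Sat, 1978: Sun, 1979: Mon, 1980: Tue, 1981: Thu, 1982: Fri, 1983: Sat, 1984: Sun, 1985: Tue, 1986: Wed ✓, 1987: Thu, 1988: Fri
Wednesdays: 1975, 1986.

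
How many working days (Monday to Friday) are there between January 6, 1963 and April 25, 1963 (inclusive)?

January 6, 1963 is a Sunday.
From January 6, 1963 to April 25, 1963 is 110 days inclusive.
110 = 7 × 15 + 5, so there are 15 full weeks plus 5 extra days.
Each full week contributes 5 weekdays (Mon–Fri): 15 × 5 = 75.
The 5 extra days are Sun, Mon, Tue, Wed, Thu — 4 of them qualify.
Total: 75 + 4 = 79.

79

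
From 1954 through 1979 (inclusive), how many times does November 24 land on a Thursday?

4

Day of week of November 24 in each year:
1954: Wed, 1955: Thu ✓, 1956: Sat, 1957: Sun, 1958: Mon, 1959: Tue, 1960: Thu ✓, 1961: Fri, 1962: Sat, 1963: Sun, 1964: Tue, 1965: Wed, 1966: Thu ✓, 1967: Fri, 1968: Sun, 1969: Mon, 1970: Tue, 1971: Wed, 1972: Fri, 1973: Sat, 1974: Sun, 1975: Mon, 1976: Wed, 1977: Thu ✓, 1978: Fri, 1979: Sat
Thursdays: 1955, 1960, 1966, 1977.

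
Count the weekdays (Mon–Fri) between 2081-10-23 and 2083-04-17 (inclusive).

2081-10-23 is a Thursday.
From 2081-10-23 to 2083-04-17 is 542 days inclusive.
542 = 7 × 77 + 3, so there are 77 full weeks plus 3 extra days.
Each full week contributes 5 weekdays (Mon–Fri): 77 × 5 = 385.
The 3 extra days are Thursday, Friday, Saturday — 2 of them qualify.
Total: 385 + 2 = 387.

387 weekdays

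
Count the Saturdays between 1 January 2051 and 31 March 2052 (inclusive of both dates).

1 January 2051 is a Sunday.
That's 456 days from start to end, counting both.
456 = 7 × 65 + 1, so there are 65 full weeks plus 1 extra day.
Each full week contributes one Saturday: 65 so far.
The 1 extra day is Sun — none qualify.
Total: 65 + 0 = 65.

65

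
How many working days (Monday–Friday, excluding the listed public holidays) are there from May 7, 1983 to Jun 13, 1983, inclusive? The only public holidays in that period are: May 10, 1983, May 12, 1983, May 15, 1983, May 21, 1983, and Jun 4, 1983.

May 7, 1983 is a Saturday.
That's 38 days from start to end, counting both.
38 = 7 × 5 + 3, so there are 5 full weeks plus 3 extra days.
Each full week contributes 5 weekdays (Mon–Fri): 5 × 5 = 25.
The 3 extra days are Sat, Sun, Mon — 1 of them qualifies.
Total: 25 + 1 = 26.
Holidays: May 10, 1983 (Tue); May 12, 1983 (Thu); May 15, 1983 (Sun); May 21, 1983 (Sat); Jun 4, 1983 (Sat).
2 of the 5 holidays fall on weekdays; the rest are weekends and were already excluded.
Business days: 26 − 2 = 24.

24 working days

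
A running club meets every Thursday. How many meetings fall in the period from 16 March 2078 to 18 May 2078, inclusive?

16 March 2078 is a Wednesday.
That's 64 days from start to end, counting both.
64 = 7 × 9 + 1, so there are 9 full weeks plus 1 extra day.
Each full week contributes one Thursday: 9 so far.
The 1 extra day is Wednesday — none qualify.
Total: 9 + 0 = 9.

9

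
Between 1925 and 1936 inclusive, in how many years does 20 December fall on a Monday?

1

Day of week of December 20 in each year:
1925: Sun, 1926: Mon ✓, 1927: Tue, 1928: Thu, 1929: Fri, 1930: Sat, 1931: Sun, 1932: Tue, 1933: Wed, 1934: Thu, 1935: Fri, 1936: Sun
Mondays: 1926.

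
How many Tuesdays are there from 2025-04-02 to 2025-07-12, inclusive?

14

2025-04-02 is a Wednesday.
That's 102 days from start to end, counting both.
102 = 7 × 14 + 4, so there are 14 full weeks plus 4 extra days.
Each full week contributes one Tuesday: 14 so far.
The 4 extra days are Wed, Thu, Fri, Sat — none qualify.
Total: 14 + 0 = 14.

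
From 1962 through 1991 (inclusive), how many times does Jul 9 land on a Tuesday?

5

Day of week of July 9 in each year:
1962: Mon, 1963: Tue ✓, 1964: Thu, 1965: Fri, 1966: Sat, 1967: Sun, 1968: Tue ✓, 1969: Wed, 1970: Thu, 1971: Fri, 1972: Sun, 1973: Mon, 1974: Tue ✓, 1975: Wed, 1976: Fri, 1977: Sat, 1978: Sun, 1979: Mon, 1980: Wed, 1981: Thu, 1982: Fri, 1983: Sat, 1984: Mon, 1985: Tue ✓, 1986: Wed, 1987: Thu, 1988: Sat, 1989: Sun, 1990: Mon, 1991: Tue ✓
Tuesdays: 1963, 1968, 1974, 1985, 1991.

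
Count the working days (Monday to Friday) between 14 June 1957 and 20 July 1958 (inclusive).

14 June 1957 is a Friday.
The range spans 402 days (inclusive of both endpoints).
402 = 7 × 57 + 3, so there are 57 full weeks plus 3 extra days.
Each full week contributes 5 weekdays (Mon–Fri): 57 × 5 = 285.
The 3 extra days are Fri, Sat, Sun — 1 of them qualifies.
Total: 285 + 1 = 286.

286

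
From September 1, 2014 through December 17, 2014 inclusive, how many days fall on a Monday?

16 Mondays

September 1, 2014 is a Monday.
From September 1, 2014 to December 17, 2014 is 108 days inclusive.
108 = 7 × 15 + 3, so there are 15 full weeks plus 3 extra days.
Each full week contributes one Monday: 15 so far.
The 3 extra days are Monday, Tuesday, Wednesday — 1 of them qualifies.
Total: 15 + 1 = 16.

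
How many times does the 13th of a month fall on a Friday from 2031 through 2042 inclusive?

Friday-the-13ths by year:
2031: Jun
2032: Feb, Aug
2033: May
2034: Jan, Oct
2035: Apr, Jul
2036: Jun
2037: Feb, Mar, Nov
2038: Aug
2039: May
2040: Jan, Apr, Jul
2041: Sep, Dec
2042: Jun

20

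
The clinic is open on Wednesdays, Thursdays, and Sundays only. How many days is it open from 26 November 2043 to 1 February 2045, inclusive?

186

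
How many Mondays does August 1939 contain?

4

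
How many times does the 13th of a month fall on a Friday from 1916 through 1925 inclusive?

Friday-the-13ths by year:
1916: Oct
1917: Apr, Jul
1918: Sep, Dec
1919: Jun
1920: Feb, Aug
1921: May
1922: Jan, Oct
1923: Apr, Jul
1924: Jun
1925: Feb, Mar, Nov

17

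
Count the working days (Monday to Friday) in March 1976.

1976-03-01 is a Monday.
The range spans 31 days (inclusive of both endpoints).
31 = 7 × 4 + 3, so there are 4 full weeks plus 3 extra days.
Each full week contributes 5 weekdays (Mon–Fri): 4 × 5 = 20.
The 3 extra days are Mon, Tue, Wed — 3 of them qualify.
Total: 20 + 3 = 23.

23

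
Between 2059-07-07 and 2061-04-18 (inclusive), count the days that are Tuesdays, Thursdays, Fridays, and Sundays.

372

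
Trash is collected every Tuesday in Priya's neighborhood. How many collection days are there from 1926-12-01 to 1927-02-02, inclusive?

9 Tuesdays

1926-12-01 is a Wednesday.
From 1926-12-01 to 1927-02-02 is 64 days inclusive.
64 = 7 × 9 + 1, so there are 9 full weeks plus 1 extra day.
Each full week contributes one Tuesday: 9 so far.
The 1 extra day is Wed — none qualify.
Total: 9 + 0 = 9.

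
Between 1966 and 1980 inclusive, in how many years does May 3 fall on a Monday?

Day of week of May 3 in each year:
1966: Tue, 1967: Wed, 1968: Fri, 1969: Sat, 1970: Sun, 1971: Mon ✓, 1972: Wed, 1973: Thu, 1974: Fri, 1975: Sat, 1976: Mon ✓, 1977: Tue, 1978: Wed, 1979: Thu, 1980: Sat
Mondays: 1971, 1976.

2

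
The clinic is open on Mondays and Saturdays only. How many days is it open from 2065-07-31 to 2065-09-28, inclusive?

2065-07-31 is a Friday.
From 2065-07-31 to 2065-09-28 is 60 days inclusive.
60 = 7 × 8 + 4, so there are 8 full weeks plus 4 extra days.
Each full week contributes 2 days from the set (Mon, Sat): 8 × 2 = 16.
The 4 extra days are Fri, Sat, Sun, Mon — 2 of them qualify.
Total: 16 + 2 = 18.

18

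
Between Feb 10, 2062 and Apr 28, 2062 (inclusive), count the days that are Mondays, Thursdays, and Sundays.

Feb 10, 2062 is a Friday.
That's 78 days from start to end, counting both.
78 = 7 × 11 + 1, so there are 11 full weeks plus 1 extra day.
Each full week contributes 3 days from the set (Mon, Thu, Sun): 11 × 3 = 33.
The 1 extra day is Fri — none qualify.
Total: 33 + 0 = 33.

33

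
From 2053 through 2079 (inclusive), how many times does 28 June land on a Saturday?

4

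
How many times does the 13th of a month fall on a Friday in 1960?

The 13th falls on a Friday when the month's 13th has weekday Fri.
Jan 13 is Wed; Feb 13 is Sat; Mar 13 is Sun; Apr 13 is Wed; May 13 is Fri ✓; Jun 13 is Mon; Jul 13 is Wed; Aug 13 is Sat; Sep 13 is Tue; Oct 13 is Thu; Nov 13 is Sun; Dec 13 is Tue.
Friday the 13ths: May.

1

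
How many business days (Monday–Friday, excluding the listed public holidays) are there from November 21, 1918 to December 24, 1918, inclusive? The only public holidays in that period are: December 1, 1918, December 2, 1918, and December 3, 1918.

November 21, 1918 is a Thursday.
The range spans 34 days (inclusive of both endpoints).
34 = 7 × 4 + 6, so there are 4 full weeks plus 6 extra days.
Each full week contributes 5 weekdays (Mon–Fri): 4 × 5 = 20.
The 6 extra days are Thu, Fri, Sat, Sun, Mon, Tue — 4 of them qualify.
Total: 20 + 4 = 24.
Holidays: December 1, 1918 (Sun); December 2, 1918 (Mon); December 3, 1918 (Tue).
2 of the 3 holidays fall on weekdays; the rest are weekends and were already excluded.
Business days: 24 − 2 = 22.

22 business days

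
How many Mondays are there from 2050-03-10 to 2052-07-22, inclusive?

124

2050-03-10 is a Thursday.
From 2050-03-10 to 2052-07-22 is 866 days inclusive.
866 = 7 × 123 + 5, so there are 123 full weeks plus 5 extra days.
Each full week contributes one Monday: 123 so far.
The 5 extra days are Thu, Fri, Sat, Sun, Mon — 1 of them qualifies.
Total: 123 + 1 = 124.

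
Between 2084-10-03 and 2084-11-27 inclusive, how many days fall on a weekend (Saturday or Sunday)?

16

2084-10-03 is a Tuesday.
That's 56 days from start to end, counting both.
56 = 7 × 8, so the span is exactly 8 full weeks.
Each full week contributes 2 weekend days (Sat, Sun): 8 × 2 = 16.
Total: 16.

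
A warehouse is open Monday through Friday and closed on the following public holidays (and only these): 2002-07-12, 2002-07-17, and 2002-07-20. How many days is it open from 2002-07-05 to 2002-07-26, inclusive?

14

2002-07-05 is a Friday.
From 2002-07-05 to 2002-07-26 is 22 days inclusive.
22 = 7 × 3 + 1, so there are 3 full weeks plus 1 extra day.
Each full week contributes 5 weekdays (Mon–Fri): 3 × 5 = 15.
The 1 extra day is Fri — 1 of them qualifies.
Total: 15 + 1 = 16.
Holidays: 2002-07-12 (Fri); 2002-07-17 (Wed); 2002-07-20 (Sat).
2 of the 3 holidays fall on weekdays; the rest are weekends and were already excluded.
Business days: 16 − 2 = 14.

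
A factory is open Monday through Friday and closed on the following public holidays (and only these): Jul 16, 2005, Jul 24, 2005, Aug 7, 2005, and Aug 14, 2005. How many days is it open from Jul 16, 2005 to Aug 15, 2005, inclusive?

21 business days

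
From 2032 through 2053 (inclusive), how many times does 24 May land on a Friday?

Day of week of May 24 in each year:
2032: Mon, 2033: Tue, 2034: Wed, 2035: Thu, 2036: Sat, 2037: Sun, 2038: Mon, 2039: Tue, 2040: Thu, 2041: Fri ✓, 2042: Sat, 2043: Sun, 2044: Tue, 2045: Wed, 2046: Thu, 2047: Fri ✓, 2048: Sun, 2049: Mon, 2050: Tue, 2051: Wed, 2052: Fri ✓, 2053: Sat
Fridays: 2041, 2047, 2052.

3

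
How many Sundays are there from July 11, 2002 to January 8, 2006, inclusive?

July 11, 2002 is a Thursday.
That's 1278 days from start to end, counting both.
1278 = 7 × 182 + 4, so there are 182 full weeks plus 4 extra days.
Each full week contributes one Sunday: 182 so far.
The 4 extra days are Thu, Fri, Sat, Sun — 1 of them qualifies.
Total: 182 + 1 = 183.

183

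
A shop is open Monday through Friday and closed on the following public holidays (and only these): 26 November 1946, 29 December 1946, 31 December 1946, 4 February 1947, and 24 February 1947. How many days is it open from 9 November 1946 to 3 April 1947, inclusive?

100 business days

9 November 1946 is a Saturday.
From 9 November 1946 to 3 April 1947 is 146 days inclusive.
146 = 7 × 20 + 6, so there are 20 full weeks plus 6 extra days.
Each full week contributes 5 weekdays (Mon–Fri): 20 × 5 = 100.
The 6 extra days are Sat, Sun, Mon, Tue, Wed, Thu — 4 of them qualify.
Total: 100 + 4 = 104.
Holidays: 26 November 1946 (Tue); 29 December 1946 (Sun); 31 December 1946 (Tue); 4 February 1947 (Tue); 24 February 1947 (Mon).
4 of the 5 holidays fall on weekdays; the rest are weekends and were already excluded.
Business days: 104 − 4 = 100.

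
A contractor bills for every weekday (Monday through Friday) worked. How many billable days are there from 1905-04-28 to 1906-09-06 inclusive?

1905-04-28 is a Friday.
From 1905-04-28 to 1906-09-06 is 497 days inclusive.
497 = 7 × 71, so the span is exactly 71 full weeks.
Each full week contributes 5 weekdays (Mon–Fri): 71 × 5 = 355.
Total: 355.

355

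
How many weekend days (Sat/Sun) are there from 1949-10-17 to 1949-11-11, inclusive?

1949-10-17 is a Monday.
The range spans 26 days (inclusive of both endpoints).
26 = 7 × 3 + 5, so there are 3 full weeks plus 5 extra days.
Each full week contributes 2 weekend days (Sat, Sun): 3 × 2 = 6.
The 5 extra days are Mon, Tue, Wed, Thu, Fri — none qualify.
Total: 6 + 0 = 6.

6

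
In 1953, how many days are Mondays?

1 January 1953 is a Thursday.
From 1 January 1953 to 31 December 1953 is 365 days inclusive.
365 = 7 × 52 + 1, so there are 52 full weeks plus 1 extra day.
Each full week contributes one Monday: 52 so far.
The 1 extra day is Thursday — none qualify.
Total: 52 + 0 = 52.

52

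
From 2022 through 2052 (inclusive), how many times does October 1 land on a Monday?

4

Day of week of October 1 in each year:
2022: Sat, 2023: Sun, 2024: Tue, 2025: Wed, 2026: Thu, 2027: Fri, 2028: Sun, 2029: Mon ✓, 2030: Tue, 2031: Wed, 2032: Fri, 2033: Sat, 2034: Sun, 2035: Mon ✓, 2036: Wed, 2037: Thu, 2038: Fri, 2039: Sat, 2040: Mon ✓, 2041: Tue, 2042: Wed, 2043: Thu, 2044: Sat, 2045: Sun, 2046: Mon ✓, 2047: Tue, 2048: Thu, 2049: Fri, 2050: Sat, 2051: Sun, 2052: Tue
Mondays: 2029, 2035, 2040, 2046.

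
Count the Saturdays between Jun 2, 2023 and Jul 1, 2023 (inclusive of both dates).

Jun 2, 2023 is a Friday.
That's 30 days from start to end, counting both.
30 = 7 × 4 + 2, so there are 4 full weeks plus 2 extra days.
Each full week contributes one Saturday: 4 so far.
The 2 extra days are Friday, Saturday — 1 of them qualifies.
Total: 4 + 1 = 5.

5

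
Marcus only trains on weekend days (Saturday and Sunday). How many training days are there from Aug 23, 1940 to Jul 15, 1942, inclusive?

Aug 23, 1940 is a Friday.
That's 692 days from start to end, counting both.
692 = 7 × 98 + 6, so there are 98 full weeks plus 6 extra days.
Each full week contributes 2 weekend days (Sat, Sun): 98 × 2 = 196.
The 6 extra days are Fri, Sat, Sun, Mon, Tue, Wed — 2 of them qualify.
Total: 196 + 2 = 198.

198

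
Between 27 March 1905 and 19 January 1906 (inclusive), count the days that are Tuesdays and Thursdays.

86

27 March 1905 is a Monday.
That's 299 days from start to end, counting both.
299 = 7 × 42 + 5, so there are 42 full weeks plus 5 extra days.
Each full week contributes 2 days from the set (Tue, Thu): 42 × 2 = 84.
The 5 extra days are Monday, Tuesday, Wednesday, Thursday, Friday — 2 of them qualify.
Total: 84 + 2 = 86.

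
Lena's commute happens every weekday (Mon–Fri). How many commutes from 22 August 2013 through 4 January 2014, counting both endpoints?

97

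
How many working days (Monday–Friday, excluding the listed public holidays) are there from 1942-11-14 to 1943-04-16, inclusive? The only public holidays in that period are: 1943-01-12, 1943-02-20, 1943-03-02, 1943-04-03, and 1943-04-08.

1942-11-14 is a Saturday.
That's 154 days from start to end, counting both.
154 = 7 × 22, so the span is exactly 22 full weeks.
Each full week contributes 5 weekdays (Mon–Fri): 22 × 5 = 110.
Holidays: 1943-01-12 (Tue); 1943-02-20 (Sat); 1943-03-02 (Tue); 1943-04-03 (Sat); 1943-04-08 (Thu).
3 of the 5 holidays fall on weekdays; the rest are weekends and were already excluded.
Business days: 110 − 3 = 107.

107 working days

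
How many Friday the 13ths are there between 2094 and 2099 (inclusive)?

Friday-the-13ths by year:
2094: Aug
2095: May
2096: Jan, Apr, Jul
2097: Sep, Dec
2098: Jun
2099: Feb, Mar, Nov

11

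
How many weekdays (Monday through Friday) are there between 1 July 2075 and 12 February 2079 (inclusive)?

945

1 July 2075 is a Monday.
From 1 July 2075 to 12 February 2079 is 1323 days inclusive.
1323 = 7 × 189, so the span is exactly 189 full weeks.
Each full week contributes 5 weekdays (Mon–Fri): 189 × 5 = 945.
Total: 945.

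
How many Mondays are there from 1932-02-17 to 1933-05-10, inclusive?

64 Mondays

1932-02-17 is a Wednesday.
The range spans 449 days (inclusive of both endpoints).
449 = 7 × 64 + 1, so there are 64 full weeks plus 1 extra day.
Each full week contributes one Monday: 64 so far.
The 1 extra day is Wednesday — none qualify.
Total: 64 + 0 = 64.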